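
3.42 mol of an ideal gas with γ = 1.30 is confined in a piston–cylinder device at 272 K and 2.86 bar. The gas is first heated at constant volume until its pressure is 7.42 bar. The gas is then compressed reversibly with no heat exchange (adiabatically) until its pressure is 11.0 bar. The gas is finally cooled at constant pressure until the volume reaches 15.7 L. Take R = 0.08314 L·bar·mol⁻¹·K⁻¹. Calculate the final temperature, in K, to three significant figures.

From PV = nRT: V₁ = nRT₁/P₁ = 27.04 L.
V constant ⇒ P ∝ T: V₂ = V₁; T₂ = T₁·(P₂/P₁) = 705.7 K.
Adiabatic (γ = 1.30), T V^(γ−1) and P V^γ constant: T₃ = T₂·(P₃/P₂)^((γ−1)/γ) = 772.8 K; V₃ = V₂·(P₂/P₃)^(1/γ) = 19.98 L.
P constant ⇒ V ∝ T: P₄ = P₃; T₄ = T₃·(V₄/V₃) = 607.4 K.

T₄ ≈ 607 K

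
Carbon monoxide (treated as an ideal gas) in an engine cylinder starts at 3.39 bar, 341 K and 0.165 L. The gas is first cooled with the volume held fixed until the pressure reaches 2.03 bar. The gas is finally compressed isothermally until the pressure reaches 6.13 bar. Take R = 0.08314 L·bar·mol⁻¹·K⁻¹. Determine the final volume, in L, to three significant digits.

V₃ ≈ 0.0546 L

Isochoric, so P/T is constant: V₂ = V₁; T₂ = T₁·(P₂/P₁) = 204.2 K.
T constant ⇒ Boyle's law P V = const: T₃ = T₂; V₃ = V₂·(P₂/P₃) = 0.05464 L.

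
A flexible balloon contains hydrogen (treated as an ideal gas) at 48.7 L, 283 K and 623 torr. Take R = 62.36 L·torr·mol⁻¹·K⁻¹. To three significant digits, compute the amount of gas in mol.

PV = nRT ⇒ n = PV/(RT) = (623 × 48.7) / (62.36 × 283)

n ≈ 1.72 mol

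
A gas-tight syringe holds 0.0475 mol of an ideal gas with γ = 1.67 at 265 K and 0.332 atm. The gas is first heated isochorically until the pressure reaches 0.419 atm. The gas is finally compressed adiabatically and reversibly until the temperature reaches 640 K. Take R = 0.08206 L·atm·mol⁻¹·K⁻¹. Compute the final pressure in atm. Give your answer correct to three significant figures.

From PV = nRT: V₁ = nRT₁/P₁ = 3.111 L.
Isochoric, so P/T is constant: V₂ = V₁; T₂ = T₁·(P₂/P₁) = 334.4 K.
Adiabatic (γ = 1.67), T V^(γ−1) and P V^γ constant: P₃ = P₂·(T₃/T₂)^(γ/(γ−1)) = 2.112 atm; V₃ = V₂·(T₂/T₃)^(1/(γ−1)) = 1.181 L.

P₃ ≈ 2.11 atm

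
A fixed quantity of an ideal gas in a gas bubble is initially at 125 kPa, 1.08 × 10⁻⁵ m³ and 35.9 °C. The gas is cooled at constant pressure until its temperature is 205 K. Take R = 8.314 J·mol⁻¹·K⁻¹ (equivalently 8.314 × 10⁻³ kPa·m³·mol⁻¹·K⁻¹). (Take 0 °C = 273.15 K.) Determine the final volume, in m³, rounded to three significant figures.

V₂ ≈ 7.16e-06 m³

Convert: T₁ = 309.0 K.
Isobaric, so V/T is constant: P₂ = P₁; V₂ = V₁·(T₂/T₁) = 7.164e-06 m³.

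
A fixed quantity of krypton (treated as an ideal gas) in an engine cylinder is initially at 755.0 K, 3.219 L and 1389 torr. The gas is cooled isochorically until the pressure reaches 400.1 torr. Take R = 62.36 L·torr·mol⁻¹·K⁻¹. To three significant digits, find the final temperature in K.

Isochoric, so P/T is constant: V₂ = V₁; T₂ = T₁·(P₂/P₁) = 217.5 K.

T₂ ≈ 217 K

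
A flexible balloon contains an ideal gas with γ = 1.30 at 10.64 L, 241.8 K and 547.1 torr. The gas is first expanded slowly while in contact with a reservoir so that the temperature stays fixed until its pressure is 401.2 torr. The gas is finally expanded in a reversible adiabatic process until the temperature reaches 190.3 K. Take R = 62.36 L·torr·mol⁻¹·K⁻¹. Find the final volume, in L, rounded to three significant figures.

V₃ ≈ 32.2 L

T constant ⇒ Boyle's law P V = const: T₂ = T₁; V₂ = V₁·(P₁/P₂) = 14.51 L.
Reversible adiabatic, γ = 1.30: P₃ = P₂·(T₃/T₂)^(γ/(γ−1)) = 142.1 torr; V₃ = V₂·(T₂/T₃)^(1/(γ−1)) = 32.24 L.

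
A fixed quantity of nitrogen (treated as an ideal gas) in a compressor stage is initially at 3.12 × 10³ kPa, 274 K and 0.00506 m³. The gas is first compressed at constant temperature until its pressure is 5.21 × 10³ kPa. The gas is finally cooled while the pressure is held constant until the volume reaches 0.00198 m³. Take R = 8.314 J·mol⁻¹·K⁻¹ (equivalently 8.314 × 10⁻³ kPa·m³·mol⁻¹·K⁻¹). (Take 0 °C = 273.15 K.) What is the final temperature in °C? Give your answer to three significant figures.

T₃ ≈ -94.1 °C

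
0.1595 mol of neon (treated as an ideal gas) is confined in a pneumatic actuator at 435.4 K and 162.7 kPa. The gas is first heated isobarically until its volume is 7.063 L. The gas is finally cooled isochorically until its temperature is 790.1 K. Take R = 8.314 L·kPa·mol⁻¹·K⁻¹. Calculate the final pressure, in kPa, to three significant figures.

P₃ ≈ 148 kPa

From PV = nRT: V₁ = nRT₁/P₁ = 3.549 L.
Isobaric, so V/T is constant: P₂ = P₁; T₂ = T₁·(V₂/V₁) = 866.6 K.
Isochoric, so P/T is constant: V₃ = V₂; P₃ = P₂·(T₃/T₂) = 148.3 kPa.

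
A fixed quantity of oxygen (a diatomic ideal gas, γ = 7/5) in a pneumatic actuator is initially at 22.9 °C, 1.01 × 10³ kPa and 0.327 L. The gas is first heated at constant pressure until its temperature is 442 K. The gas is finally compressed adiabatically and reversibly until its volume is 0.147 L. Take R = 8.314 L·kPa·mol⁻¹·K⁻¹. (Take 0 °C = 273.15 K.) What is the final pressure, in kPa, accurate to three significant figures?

Convert: T₁ = 296.0 K.
P constant ⇒ V ∝ T: P₂ = P₁; V₂ = V₁·(T₂/T₁) = 0.4882 L.
Reversible adiabatic, γ = 7/5: T₃ = T₂·(V₂/V₃)^(γ−1) = 714.4 K; P₃ = P₂·(V₂/V₃)^γ = 5422 kPa.

P₃ ≈ 5.42e+03 kPa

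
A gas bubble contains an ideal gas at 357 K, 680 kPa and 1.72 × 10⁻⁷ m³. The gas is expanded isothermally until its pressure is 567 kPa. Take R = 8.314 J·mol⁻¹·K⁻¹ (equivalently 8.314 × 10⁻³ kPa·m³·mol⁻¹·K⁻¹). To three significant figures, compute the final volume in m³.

Isothermal, so P V is constant: T₂ = T₁; V₂ = V₁·(P₁/P₂) = 2.063e-07 m³.

V₂ ≈ 2.06e-07 m³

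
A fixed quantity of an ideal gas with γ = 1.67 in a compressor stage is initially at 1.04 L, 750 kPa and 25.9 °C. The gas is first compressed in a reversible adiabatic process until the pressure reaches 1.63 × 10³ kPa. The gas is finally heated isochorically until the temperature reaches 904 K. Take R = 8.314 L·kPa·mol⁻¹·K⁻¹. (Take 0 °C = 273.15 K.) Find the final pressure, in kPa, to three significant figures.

P₃ ≈ 3.61e+03 kPa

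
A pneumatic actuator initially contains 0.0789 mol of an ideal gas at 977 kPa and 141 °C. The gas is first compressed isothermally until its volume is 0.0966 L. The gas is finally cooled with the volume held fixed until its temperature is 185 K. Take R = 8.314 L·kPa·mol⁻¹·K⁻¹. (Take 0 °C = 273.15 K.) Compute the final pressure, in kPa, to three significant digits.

P₃ ≈ 1.26e+03 kPa

Convert: T₁ = 414.1 K.
From PV = nRT: V₁ = nRT₁/P₁ = 0.2781 L.
Isothermal, so P V is constant: T₂ = T₁; P₂ = P₁·(V₁/V₂) = 2812 kPa.
V constant ⇒ P ∝ T: V₃ = V₂; P₃ = P₂·(T₃/T₂) = 1256 kPa.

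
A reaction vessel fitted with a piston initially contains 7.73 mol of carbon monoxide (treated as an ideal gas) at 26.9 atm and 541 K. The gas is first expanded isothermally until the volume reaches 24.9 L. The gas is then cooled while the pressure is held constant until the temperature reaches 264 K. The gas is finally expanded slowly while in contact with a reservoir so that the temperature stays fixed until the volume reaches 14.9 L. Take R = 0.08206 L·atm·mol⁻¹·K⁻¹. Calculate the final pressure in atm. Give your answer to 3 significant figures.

From PV = nRT: V₁ = nRT₁/P₁ = 12.76 L.
Isothermal, so P V is constant: T₂ = T₁; P₂ = P₁·(V₁/V₂) = 13.78 atm.
P constant ⇒ V ∝ T: P₃ = P₂; V₃ = V₂·(T₃/T₂) = 12.15 L.
T constant ⇒ Boyle's law P V = const: T₄ = T₃; P₄ = P₃·(V₃/V₄) = 11.24 atm.

P₄ ≈ 11.2 atm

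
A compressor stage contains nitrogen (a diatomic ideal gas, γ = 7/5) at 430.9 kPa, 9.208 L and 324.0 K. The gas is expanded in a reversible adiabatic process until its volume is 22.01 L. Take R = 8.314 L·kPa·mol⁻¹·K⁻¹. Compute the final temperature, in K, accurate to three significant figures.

Adiabatic (γ = 7/5), T V^(γ−1) and P V^γ constant: T₂ = T₁·(V₁/V₂)^(γ−1) = 228.6 K; P₂ = P₁·(V₁/V₂)^γ = 127.2 kPa.

T₂ ≈ 229 K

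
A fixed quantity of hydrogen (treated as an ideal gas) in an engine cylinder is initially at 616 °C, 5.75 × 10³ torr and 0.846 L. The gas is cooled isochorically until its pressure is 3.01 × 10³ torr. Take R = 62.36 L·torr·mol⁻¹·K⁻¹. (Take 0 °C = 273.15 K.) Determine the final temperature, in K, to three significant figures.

Convert: T₁ = 889.1 K.
Isochoric, so P/T is constant: V₂ = V₁; T₂ = T₁·(P₂/P₁) = 465.5 K.

T₂ ≈ 465 K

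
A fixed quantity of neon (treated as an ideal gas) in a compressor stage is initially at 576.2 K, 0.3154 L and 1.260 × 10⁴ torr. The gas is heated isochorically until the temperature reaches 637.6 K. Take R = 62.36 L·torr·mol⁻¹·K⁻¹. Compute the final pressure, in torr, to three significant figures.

P₂ ≈ 1.39e+04 torr

Isochoric, so P/T is constant: V₂ = V₁; P₂ = P₁·(T₂/T₁) = 1.394e+04 torr.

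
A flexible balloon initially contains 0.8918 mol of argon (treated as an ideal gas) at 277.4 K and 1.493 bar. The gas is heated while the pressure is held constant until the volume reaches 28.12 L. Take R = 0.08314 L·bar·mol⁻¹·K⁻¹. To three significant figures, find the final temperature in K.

From PV = nRT: V₁ = nRT₁/P₁ = 13.78 L.
Isobaric, so V/T is constant: P₂ = P₁; T₂ = T₁·(V₂/V₁) = 566.2 K.

T₂ ≈ 566 K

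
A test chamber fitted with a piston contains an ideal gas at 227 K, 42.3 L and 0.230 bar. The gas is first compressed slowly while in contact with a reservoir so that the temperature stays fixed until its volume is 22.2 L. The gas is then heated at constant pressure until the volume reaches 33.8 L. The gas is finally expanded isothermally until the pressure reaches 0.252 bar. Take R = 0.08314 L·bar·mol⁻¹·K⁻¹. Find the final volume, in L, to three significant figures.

V₄ ≈ 58.8 L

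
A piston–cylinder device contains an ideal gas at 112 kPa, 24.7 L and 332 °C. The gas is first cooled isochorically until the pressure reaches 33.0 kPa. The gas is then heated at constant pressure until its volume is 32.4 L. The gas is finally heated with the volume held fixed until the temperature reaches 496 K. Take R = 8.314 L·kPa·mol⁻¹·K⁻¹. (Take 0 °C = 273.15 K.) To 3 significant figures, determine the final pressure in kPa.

P₄ ≈ 70.0 kPa

Convert: T₁ = 605.1 K.
Isochoric, so P/T is constant: V₂ = V₁; T₂ = T₁·(P₂/P₁) = 178.3 K.
Isobaric, so V/T is constant: P₃ = P₂; T₃ = T₂·(V₃/V₂) = 233.9 K.
V constant ⇒ P ∝ T: V₄ = V₃; P₄ = P₃·(T₄/T₃) = 69.98 kPa.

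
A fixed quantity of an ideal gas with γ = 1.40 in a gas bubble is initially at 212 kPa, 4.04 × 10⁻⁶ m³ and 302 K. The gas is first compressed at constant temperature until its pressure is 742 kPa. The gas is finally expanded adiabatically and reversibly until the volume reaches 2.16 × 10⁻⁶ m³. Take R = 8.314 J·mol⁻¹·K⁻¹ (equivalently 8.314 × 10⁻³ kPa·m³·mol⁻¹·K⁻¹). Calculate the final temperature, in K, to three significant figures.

T₃ ≈ 235 K

Isothermal, so P V is constant: T₂ = T₁; V₂ = V₁·(P₁/P₂) = 1.154e-06 m³.
Reversible adiabatic, γ = 1.40: T₃ = T₂·(V₂/V₃)^(γ−1) = 235.0 K; P₃ = P₂·(V₂/V₃)^γ = 308.6 kPa.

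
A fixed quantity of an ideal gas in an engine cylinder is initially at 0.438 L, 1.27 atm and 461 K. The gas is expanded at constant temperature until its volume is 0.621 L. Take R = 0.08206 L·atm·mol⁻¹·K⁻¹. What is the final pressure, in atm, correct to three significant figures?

P₂ ≈ 0.896 atm

T constant ⇒ Boyle's law P V = const: T₂ = T₁; P₂ = P₁·(V₁/V₂) = 0.8957 atm.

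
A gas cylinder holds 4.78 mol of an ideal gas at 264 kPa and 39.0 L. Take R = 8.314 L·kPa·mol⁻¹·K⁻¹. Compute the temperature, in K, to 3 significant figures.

T ≈ 259 K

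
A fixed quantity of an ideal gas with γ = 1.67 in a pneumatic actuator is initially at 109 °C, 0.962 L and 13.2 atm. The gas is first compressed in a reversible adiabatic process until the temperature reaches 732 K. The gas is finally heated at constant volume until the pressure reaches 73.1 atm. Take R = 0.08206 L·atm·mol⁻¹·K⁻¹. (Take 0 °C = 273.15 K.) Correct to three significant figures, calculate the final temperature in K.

Convert: T₁ = 382.1 K.
Reversible adiabatic, γ = 1.67: P₂ = P₁·(T₂/T₁)^(γ/(γ−1)) = 66.71 atm; V₂ = V₁·(T₁/T₂)^(1/(γ−1)) = 0.3646 L.
Isochoric, so P/T is constant: V₃ = V₂; T₃ = T₂·(P₃/P₂) = 802.2 K.

T₃ ≈ 802 K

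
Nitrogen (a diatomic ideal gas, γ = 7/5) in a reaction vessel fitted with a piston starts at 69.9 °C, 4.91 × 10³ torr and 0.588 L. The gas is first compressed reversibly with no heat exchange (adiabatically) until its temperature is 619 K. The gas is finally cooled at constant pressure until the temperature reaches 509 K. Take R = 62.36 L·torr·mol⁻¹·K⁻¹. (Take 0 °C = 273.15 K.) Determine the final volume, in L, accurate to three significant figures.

V₃ ≈ 0.111 L

Convert: T₁ = 343.0 K.
Adiabatic (γ = 7/5), T V^(γ−1) and P V^γ constant: P₂ = P₁·(T₂/T₁)^(γ/(γ−1)) = 3.875e+04 torr; V₂ = V₁·(T₁/T₂)^(1/(γ−1)) = 0.1344 L.
Isobaric, so V/T is constant: P₃ = P₂; V₃ = V₂·(T₃/T₂) = 0.1106 L.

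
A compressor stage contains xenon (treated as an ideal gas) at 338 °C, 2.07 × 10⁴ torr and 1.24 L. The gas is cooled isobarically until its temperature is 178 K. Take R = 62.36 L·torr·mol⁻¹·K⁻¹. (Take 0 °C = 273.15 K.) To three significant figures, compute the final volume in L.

V₂ ≈ 0.361 L

Convert: T₁ = 611.1 K.
P constant ⇒ V ∝ T: P₂ = P₁; V₂ = V₁·(T₂/T₁) = 0.3612 L.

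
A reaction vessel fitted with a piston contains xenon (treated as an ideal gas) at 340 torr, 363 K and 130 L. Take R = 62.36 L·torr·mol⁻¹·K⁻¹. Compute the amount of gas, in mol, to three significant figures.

n ≈ 1.95 mol

PV = nRT ⇒ n = PV/(RT) = (340 × 130) / (62.36 × 363)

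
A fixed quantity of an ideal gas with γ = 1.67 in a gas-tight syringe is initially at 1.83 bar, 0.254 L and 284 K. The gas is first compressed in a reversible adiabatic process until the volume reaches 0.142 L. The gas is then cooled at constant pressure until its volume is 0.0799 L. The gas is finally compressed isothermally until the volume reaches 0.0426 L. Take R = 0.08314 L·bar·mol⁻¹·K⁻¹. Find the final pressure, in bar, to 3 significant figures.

Reversible adiabatic, γ = 1.67: T₂ = T₁·(V₁/V₂)^(γ−1) = 419.3 K; P₂ = P₁·(V₁/V₂)^γ = 4.833 bar.
P constant ⇒ V ∝ T: P₃ = P₂; T₃ = T₂·(V₃/V₂) = 235.9 K.
T constant ⇒ Boyle's law P V = const: T₄ = T₃; P₄ = P₃·(V₃/V₄) = 9.064 bar.

P₄ ≈ 9.06 bar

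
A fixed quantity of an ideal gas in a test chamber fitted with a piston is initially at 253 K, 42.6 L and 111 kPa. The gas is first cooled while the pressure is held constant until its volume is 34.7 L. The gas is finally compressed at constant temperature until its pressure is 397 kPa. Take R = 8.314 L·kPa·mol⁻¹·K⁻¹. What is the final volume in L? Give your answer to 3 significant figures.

V₃ ≈ 9.70 L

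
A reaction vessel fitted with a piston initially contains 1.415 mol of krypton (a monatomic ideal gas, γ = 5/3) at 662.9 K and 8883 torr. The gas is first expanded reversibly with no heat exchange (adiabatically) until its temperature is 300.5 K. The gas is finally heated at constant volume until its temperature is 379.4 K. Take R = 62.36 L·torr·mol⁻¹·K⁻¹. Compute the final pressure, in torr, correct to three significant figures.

From PV = nRT: V₁ = nRT₁/P₁ = 6.585 L.
Reversible adiabatic, γ = 5/3: P₂ = P₁·(T₂/T₁)^(γ/(γ−1)) = 1229 torr; V₂ = V₁·(T₁/T₂)^(1/(γ−1)) = 21.58 L.
V constant ⇒ P ∝ T: V₃ = V₂; P₃ = P₂·(T₃/T₂) = 1552 torr.

P₃ ≈ 1.55e+03 torr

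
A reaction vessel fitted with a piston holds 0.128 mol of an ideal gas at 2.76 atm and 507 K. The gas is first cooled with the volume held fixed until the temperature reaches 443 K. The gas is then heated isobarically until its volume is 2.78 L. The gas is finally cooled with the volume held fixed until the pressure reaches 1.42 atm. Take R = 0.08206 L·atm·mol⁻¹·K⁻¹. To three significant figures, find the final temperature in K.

From PV = nRT: V₁ = nRT₁/P₁ = 1.929 L.
V constant ⇒ P ∝ T: V₂ = V₁; P₂ = P₁·(T₂/T₁) = 2.412 atm.
P constant ⇒ V ∝ T: P₃ = P₂; T₃ = T₂·(V₃/V₂) = 638.3 K.
Isochoric, so P/T is constant: V₄ = V₃; T₄ = T₃·(P₄/P₃) = 375.8 K.

T₄ ≈ 376 K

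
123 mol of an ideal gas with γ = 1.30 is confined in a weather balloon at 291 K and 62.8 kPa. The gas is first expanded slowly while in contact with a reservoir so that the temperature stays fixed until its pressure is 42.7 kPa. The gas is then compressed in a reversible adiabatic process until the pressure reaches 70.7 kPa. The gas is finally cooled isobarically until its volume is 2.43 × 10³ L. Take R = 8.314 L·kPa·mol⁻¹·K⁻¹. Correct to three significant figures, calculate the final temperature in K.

From PV = nRT: V₁ = nRT₁/P₁ = 4739 L.
Isothermal, so P V is constant: T₂ = T₁; V₂ = V₁·(P₁/P₂) = 6969 L.
Reversible adiabatic, γ = 1.30: T₃ = T₂·(P₃/P₂)^((γ−1)/γ) = 326.9 K; V₃ = V₂·(P₂/P₃)^(1/γ) = 4729 L.
Isobaric, so V/T is constant: P₄ = P₃; T₄ = T₃·(V₄/V₃) = 168.0 K.

T₄ ≈ 168 K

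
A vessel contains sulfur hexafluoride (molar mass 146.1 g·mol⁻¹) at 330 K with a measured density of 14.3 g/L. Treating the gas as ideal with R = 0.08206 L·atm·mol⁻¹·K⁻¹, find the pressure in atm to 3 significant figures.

P ≈ 2.65 atm

ρ = PM/(RT) ⇒ P = ρRT/M = (14.3 × 0.08206 × 330.0) / 146.1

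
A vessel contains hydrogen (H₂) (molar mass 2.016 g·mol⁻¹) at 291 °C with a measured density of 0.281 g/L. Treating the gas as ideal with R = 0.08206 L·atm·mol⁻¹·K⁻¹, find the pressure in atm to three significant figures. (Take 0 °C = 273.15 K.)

P ≈ 6.45 atm

ρ = PM/(RT) ⇒ P = ρRT/M = (0.281 × 0.08206 × 564.1) / 2.016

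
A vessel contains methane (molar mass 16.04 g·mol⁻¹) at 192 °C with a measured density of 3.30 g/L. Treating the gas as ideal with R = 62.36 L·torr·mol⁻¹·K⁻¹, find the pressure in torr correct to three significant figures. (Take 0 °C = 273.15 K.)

P ≈ 5.97e+03 torr

ρ = PM/(RT) ⇒ P = ρRT/M = (3.30 × 62.36 × 465.1) / 16.04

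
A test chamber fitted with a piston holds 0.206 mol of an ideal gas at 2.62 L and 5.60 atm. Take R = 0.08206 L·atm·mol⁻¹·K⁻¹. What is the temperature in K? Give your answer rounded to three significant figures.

PV = nRT ⇒ T = PV/(nR) = (5.60 × 2.62) / (0.206 × 0.08206)

T ≈ 868 K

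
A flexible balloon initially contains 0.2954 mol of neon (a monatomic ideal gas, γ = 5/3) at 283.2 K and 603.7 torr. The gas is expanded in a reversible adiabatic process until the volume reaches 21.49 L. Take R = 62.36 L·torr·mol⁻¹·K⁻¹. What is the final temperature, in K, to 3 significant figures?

From PV = nRT: V₁ = nRT₁/P₁ = 8.641 L.
Reversible adiabatic, γ = 5/3: T₂ = T₁·(V₁/V₂)^(γ−1) = 154.3 K; P₂ = P₁·(V₁/V₂)^γ = 132.3 torr.

T₂ ≈ 154 K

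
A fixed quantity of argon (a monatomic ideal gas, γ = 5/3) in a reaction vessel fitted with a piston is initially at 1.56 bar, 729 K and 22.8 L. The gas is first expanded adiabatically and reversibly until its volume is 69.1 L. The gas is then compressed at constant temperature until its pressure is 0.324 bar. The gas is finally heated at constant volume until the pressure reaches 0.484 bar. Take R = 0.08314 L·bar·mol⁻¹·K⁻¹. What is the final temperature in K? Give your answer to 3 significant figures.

T₄ ≈ 520 K

Reversible adiabatic, γ = 5/3: T₂ = T₁·(V₁/V₂)^(γ−1) = 348.1 K; P₂ = P₁·(V₁/V₂)^γ = 0.2458 bar.
T constant ⇒ Boyle's law P V = const: T₃ = T₂; V₃ = V₂·(P₂/P₃) = 52.42 L.
Isochoric, so P/T is constant: V₄ = V₃; T₄ = T₃·(P₄/P₃) = 520.0 K.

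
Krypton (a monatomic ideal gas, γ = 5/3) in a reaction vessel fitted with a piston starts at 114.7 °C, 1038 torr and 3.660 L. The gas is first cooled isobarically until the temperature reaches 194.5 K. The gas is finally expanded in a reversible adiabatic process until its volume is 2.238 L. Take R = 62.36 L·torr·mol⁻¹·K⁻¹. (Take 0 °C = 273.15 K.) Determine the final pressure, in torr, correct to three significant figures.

Convert: T₁ = 387.8 K.
Isobaric, so V/T is constant: P₂ = P₁; V₂ = V₁·(T₂/T₁) = 1.835 L.
Reversible adiabatic, γ = 5/3: T₃ = T₂·(V₂/V₃)^(γ−1) = 170.4 K; P₃ = P₂·(V₂/V₃)^γ = 745.9 torr.

P₃ ≈ 746 torr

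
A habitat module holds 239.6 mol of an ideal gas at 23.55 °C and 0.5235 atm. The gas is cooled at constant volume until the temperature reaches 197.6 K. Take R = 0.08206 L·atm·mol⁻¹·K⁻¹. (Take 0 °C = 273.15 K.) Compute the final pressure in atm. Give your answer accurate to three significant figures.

P₂ ≈ 0.349 atm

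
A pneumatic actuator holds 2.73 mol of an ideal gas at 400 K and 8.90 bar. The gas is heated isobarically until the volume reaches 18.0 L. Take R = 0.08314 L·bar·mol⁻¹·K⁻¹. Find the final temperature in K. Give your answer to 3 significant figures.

T₂ ≈ 706 K

From PV = nRT: V₁ = nRT₁/P₁ = 10.20 L.
Isobaric, so V/T is constant: P₂ = P₁; T₂ = T₁·(V₂/V₁) = 705.8 K.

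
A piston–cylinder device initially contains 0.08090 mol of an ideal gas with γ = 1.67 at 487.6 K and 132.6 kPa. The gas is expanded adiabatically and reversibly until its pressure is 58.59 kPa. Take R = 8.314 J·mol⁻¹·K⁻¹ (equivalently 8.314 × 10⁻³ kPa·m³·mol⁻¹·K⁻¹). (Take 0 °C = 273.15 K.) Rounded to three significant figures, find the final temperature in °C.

T₂ ≈ 78.2 °C

From PV = nRT: V₁ = nRT₁/P₁ = 0.002473 m³.
Reversible adiabatic, γ = 1.67: T₂ = T₁·(P₂/P₁)^((γ−1)/γ) = 351.4 K; V₂ = V₁·(P₁/P₂)^(1/γ) = 0.004034 m³.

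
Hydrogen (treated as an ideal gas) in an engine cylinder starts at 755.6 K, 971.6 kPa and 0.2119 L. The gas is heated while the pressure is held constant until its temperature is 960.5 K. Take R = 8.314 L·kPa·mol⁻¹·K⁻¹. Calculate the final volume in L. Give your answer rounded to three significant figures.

P constant ⇒ V ∝ T: P₂ = P₁; V₂ = V₁·(T₂/T₁) = 0.2694 L.

V₂ ≈ 0.269 L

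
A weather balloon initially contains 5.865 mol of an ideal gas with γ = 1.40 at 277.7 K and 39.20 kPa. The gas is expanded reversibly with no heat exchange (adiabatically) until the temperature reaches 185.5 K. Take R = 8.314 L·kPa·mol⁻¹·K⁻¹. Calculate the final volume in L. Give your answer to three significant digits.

V₂ ≈ 947 L

From PV = nRT: V₁ = nRT₁/P₁ = 345.4 L.
Reversible adiabatic, γ = 1.40: P₂ = P₁·(T₂/T₁)^(γ/(γ−1)) = 9.549 kPa; V₂ = V₁·(T₁/T₂)^(1/(γ−1)) = 947.2 L.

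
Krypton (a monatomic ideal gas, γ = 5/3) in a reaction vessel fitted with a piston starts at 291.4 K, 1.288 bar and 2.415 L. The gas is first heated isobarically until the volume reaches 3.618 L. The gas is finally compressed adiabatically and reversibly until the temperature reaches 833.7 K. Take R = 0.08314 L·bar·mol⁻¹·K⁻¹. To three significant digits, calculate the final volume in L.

Isobaric, so V/T is constant: P₂ = P₁; T₂ = T₁·(V₂/V₁) = 436.6 K.
Adiabatic (γ = 5/3), T V^(γ−1) and P V^γ constant: P₃ = P₂·(T₃/T₂)^(γ/(γ−1)) = 6.491 bar; V₃ = V₂·(T₂/T₃)^(1/(γ−1)) = 1.371 L.

V₃ ≈ 1.37 L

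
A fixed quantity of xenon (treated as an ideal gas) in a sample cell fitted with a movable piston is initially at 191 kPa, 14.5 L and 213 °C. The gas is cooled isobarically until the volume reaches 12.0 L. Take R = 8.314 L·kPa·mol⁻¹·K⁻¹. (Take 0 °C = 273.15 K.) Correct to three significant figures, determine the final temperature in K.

T₂ ≈ 402 K

Convert: T₁ = 486.1 K.
P constant ⇒ V ∝ T: P₂ = P₁; T₂ = T₁·(V₂/V₁) = 402.3 K.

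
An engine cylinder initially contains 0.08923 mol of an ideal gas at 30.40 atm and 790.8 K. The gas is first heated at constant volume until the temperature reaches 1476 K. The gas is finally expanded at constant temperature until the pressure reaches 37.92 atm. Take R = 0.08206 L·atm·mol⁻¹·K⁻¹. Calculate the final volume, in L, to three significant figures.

From PV = nRT: V₁ = nRT₁/P₁ = 0.1905 L.
Isochoric, so P/T is constant: V₂ = V₁; P₂ = P₁·(T₂/T₁) = 56.74 atm.
T constant ⇒ Boyle's law P V = const: T₃ = T₂; V₃ = V₂·(P₂/P₃) = 0.2850 L.

V₃ ≈ 0.285 L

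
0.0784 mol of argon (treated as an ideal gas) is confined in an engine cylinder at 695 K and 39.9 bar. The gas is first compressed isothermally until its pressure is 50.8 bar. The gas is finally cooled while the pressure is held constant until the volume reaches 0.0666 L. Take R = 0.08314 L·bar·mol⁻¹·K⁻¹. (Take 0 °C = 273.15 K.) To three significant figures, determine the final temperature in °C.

T₃ ≈ 246 °C

From PV = nRT: V₁ = nRT₁/P₁ = 0.1135 L.
Isothermal, so P V is constant: T₂ = T₁; V₂ = V₁·(P₁/P₂) = 0.08918 L.
Isobaric, so V/T is constant: P₃ = P₂; T₃ = T₂·(V₃/V₂) = 519.1 K.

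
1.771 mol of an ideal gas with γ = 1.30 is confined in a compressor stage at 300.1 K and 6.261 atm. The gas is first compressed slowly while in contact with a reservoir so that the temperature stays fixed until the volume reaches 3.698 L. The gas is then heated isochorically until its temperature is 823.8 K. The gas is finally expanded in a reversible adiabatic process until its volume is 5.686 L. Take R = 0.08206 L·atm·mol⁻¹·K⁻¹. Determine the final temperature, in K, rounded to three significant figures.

T₄ ≈ 724 K

From PV = nRT: V₁ = nRT₁/P₁ = 6.966 L.
T constant ⇒ Boyle's law P V = const: T₂ = T₁; P₂ = P₁·(V₁/V₂) = 11.79 atm.
Isochoric, so P/T is constant: V₃ = V₂; P₃ = P₂·(T₃/T₂) = 32.37 atm.
Reversible adiabatic, γ = 1.30: T₄ = T₃·(V₃/V₄)^(γ−1) = 724.1 K; P₄ = P₃·(V₃/V₄)^γ = 18.51 atm.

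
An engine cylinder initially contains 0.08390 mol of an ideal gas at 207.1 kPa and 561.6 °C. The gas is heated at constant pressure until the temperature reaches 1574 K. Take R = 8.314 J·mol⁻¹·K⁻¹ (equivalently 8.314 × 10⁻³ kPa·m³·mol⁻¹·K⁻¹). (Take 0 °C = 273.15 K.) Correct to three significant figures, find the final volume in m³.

V₂ ≈ 0.00530 m³

Convert: T₁ = 834.8 K.
From PV = nRT: V₁ = nRT₁/P₁ = 0.002812 m³.
Isobaric, so V/T is constant: P₂ = P₁; V₂ = V₁·(T₂/T₁) = 0.005301 m³.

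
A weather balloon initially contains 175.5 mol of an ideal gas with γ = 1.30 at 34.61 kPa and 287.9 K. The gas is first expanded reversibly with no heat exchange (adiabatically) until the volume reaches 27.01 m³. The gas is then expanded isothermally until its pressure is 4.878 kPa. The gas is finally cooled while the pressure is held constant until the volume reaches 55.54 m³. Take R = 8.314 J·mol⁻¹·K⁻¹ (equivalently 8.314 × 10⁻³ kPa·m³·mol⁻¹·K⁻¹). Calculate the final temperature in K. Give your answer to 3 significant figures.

T₄ ≈ 186 K

From PV = nRT: V₁ = nRT₁/P₁ = 12.14 m³.
Reversible adiabatic, γ = 1.30: T₂ = T₁·(V₁/V₂)^(γ−1) = 226.5 K; P₂ = P₁·(V₁/V₂)^γ = 12.23 kPa.
Isothermal, so P V is constant: T₃ = T₂; V₃ = V₂·(P₂/P₃) = 67.74 m³.
P constant ⇒ V ∝ T: P₄ = P₃; T₄ = T₃·(V₄/V₃) = 185.7 K.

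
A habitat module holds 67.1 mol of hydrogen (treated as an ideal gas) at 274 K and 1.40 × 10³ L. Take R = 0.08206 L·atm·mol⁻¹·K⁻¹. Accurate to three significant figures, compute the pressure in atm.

P ≈ 1.08 atm

PV = nRT ⇒ P = nRT/V = (67.1 × 0.08206 × 274) / 1.40e+03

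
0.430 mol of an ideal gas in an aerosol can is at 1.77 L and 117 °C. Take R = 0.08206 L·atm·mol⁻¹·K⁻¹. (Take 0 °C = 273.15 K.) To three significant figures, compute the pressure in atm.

Convert: T = 390.15 K.
PV = nRT ⇒ P = nRT/V = (0.430 × 0.08206 × 390.15) / 1.77

P ≈ 7.78 atm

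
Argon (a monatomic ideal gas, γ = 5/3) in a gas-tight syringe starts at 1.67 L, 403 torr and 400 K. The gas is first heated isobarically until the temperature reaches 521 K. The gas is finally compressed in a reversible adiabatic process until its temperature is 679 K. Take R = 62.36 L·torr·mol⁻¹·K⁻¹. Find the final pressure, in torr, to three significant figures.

P₃ ≈ 781 torr

P constant ⇒ V ∝ T: P₂ = P₁; V₂ = V₁·(T₂/T₁) = 2.175 L.
Reversible adiabatic, γ = 5/3: P₃ = P₂·(T₃/T₂)^(γ/(γ−1)) = 781.4 torr; V₃ = V₂·(T₂/T₃)^(1/(γ−1)) = 1.462 L.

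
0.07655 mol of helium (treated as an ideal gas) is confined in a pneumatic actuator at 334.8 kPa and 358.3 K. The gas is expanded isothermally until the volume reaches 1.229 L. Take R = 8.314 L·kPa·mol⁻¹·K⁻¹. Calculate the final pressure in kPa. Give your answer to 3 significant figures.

From PV = nRT: V₁ = nRT₁/P₁ = 0.6811 L.
T constant ⇒ Boyle's law P V = const: T₂ = T₁; P₂ = P₁·(V₁/V₂) = 185.5 kPa.

P₂ ≈ 186 kPa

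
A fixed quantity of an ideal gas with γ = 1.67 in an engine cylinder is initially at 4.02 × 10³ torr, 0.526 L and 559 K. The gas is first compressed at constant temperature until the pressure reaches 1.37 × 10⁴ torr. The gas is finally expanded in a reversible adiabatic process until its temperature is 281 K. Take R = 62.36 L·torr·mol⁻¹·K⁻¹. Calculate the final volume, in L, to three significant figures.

Isothermal, so P V is constant: T₂ = T₁; V₂ = V₁·(P₁/P₂) = 0.1543 L.
Adiabatic (γ = 1.67), T V^(γ−1) and P V^γ constant: P₃ = P₂·(T₃/T₂)^(γ/(γ−1)) = 2467 torr; V₃ = V₂·(T₂/T₃)^(1/(γ−1)) = 0.4308 L.

V₃ ≈ 0.431 L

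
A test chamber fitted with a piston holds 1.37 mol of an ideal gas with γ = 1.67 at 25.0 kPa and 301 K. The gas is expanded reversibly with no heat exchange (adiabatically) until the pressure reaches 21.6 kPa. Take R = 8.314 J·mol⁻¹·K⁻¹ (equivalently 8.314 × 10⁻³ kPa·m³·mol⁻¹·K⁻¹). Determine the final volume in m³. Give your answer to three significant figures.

V₂ ≈ 0.150 m³

From PV = nRT: V₁ = nRT₁/P₁ = 0.1371 m³.
Adiabatic (γ = 1.67), T V^(γ−1) and P V^γ constant: T₂ = T₁·(P₂/P₁)^((γ−1)/γ) = 283.9 K; V₂ = V₁·(P₁/P₂)^(1/γ) = 0.1497 m³.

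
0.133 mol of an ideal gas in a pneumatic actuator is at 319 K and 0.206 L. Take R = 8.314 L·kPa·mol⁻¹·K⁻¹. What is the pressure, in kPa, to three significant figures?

PV = nRT ⇒ P = nRT/V = (0.133 × 8.314 × 319) / 0.206

P ≈ 1.71e+03 kPa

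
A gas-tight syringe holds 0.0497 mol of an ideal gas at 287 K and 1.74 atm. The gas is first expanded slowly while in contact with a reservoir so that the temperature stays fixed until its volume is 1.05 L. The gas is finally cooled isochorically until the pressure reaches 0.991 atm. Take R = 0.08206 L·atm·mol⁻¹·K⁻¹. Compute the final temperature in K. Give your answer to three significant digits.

T₃ ≈ 255 K

From PV = nRT: V₁ = nRT₁/P₁ = 0.6727 L.
Isothermal, so P V is constant: T₂ = T₁; P₂ = P₁·(V₁/V₂) = 1.115 atm.
V constant ⇒ P ∝ T: V₃ = V₂; T₃ = T₂·(P₃/P₂) = 255.1 K.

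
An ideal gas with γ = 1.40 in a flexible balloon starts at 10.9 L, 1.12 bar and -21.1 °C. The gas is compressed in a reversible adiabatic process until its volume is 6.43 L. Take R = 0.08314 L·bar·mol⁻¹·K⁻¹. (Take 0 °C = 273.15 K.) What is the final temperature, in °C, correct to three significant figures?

T₂ ≈ 38.1 °C

Convert: T₁ = 252.0 K.
Reversible adiabatic, γ = 1.40: T₂ = T₁·(V₁/V₂)^(γ−1) = 311.3 K; P₂ = P₁·(V₁/V₂)^γ = 2.345 bar.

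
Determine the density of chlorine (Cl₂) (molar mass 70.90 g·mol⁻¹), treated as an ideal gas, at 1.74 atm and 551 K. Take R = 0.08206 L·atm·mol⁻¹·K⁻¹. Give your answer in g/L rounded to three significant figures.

ρ = PM/(RT) = (1.74 × 70.90) / (0.08206 × 551.0)

ρ ≈ 2.73 g/L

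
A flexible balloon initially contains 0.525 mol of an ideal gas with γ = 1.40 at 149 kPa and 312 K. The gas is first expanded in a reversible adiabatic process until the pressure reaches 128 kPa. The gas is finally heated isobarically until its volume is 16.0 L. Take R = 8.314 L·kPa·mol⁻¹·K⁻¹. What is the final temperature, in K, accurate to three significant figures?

From PV = nRT: V₁ = nRT₁/P₁ = 9.140 L.
Adiabatic (γ = 1.40), T V^(γ−1) and P V^γ constant: T₂ = T₁·(P₂/P₁)^((γ−1)/γ) = 298.7 K; V₂ = V₁·(P₁/P₂)^(1/γ) = 10.19 L.
P constant ⇒ V ∝ T: P₃ = P₂; T₃ = T₂·(V₃/V₂) = 469.2 K.

T₃ ≈ 469 K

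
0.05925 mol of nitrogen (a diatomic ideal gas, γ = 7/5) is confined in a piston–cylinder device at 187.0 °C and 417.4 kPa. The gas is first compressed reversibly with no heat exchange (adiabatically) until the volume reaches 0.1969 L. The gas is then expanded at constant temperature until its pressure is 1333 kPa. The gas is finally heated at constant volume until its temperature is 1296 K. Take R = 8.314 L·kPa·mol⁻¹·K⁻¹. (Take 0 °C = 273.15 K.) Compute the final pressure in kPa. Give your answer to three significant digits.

Convert: T₁ = 460.1 K.
From PV = nRT: V₁ = nRT₁/P₁ = 0.5431 L.
Adiabatic (γ = 7/5), T V^(γ−1) and P V^γ constant: T₂ = T₁·(V₁/V₂)^(γ−1) = 690.5 K; P₂ = P₁·(V₁/V₂)^γ = 1727 kPa.
Isothermal, so P V is constant: T₃ = T₂; V₃ = V₂·(P₂/P₃) = 0.2552 L.
V constant ⇒ P ∝ T: V₄ = V₃; P₄ = P₃·(T₄/T₃) = 2502 kPa.

P₄ ≈ 2.50e+03 kPa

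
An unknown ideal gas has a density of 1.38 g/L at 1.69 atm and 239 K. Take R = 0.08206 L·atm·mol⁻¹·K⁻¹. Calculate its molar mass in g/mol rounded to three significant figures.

M ≈ 16.0 g/mol

ρ = PM/(RT) ⇒ M = ρRT/P = (1.38 × 0.08206 × 239.0) / 1.69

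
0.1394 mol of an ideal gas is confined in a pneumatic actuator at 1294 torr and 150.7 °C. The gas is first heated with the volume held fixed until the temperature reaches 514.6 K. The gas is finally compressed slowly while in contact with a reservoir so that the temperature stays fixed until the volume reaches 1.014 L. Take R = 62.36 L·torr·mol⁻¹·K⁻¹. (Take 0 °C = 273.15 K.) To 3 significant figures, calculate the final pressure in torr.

P₃ ≈ 4.41e+03 torr

Convert: T₁ = 423.8 K.
From PV = nRT: V₁ = nRT₁/P₁ = 2.847 L.
V constant ⇒ P ∝ T: V₂ = V₁; P₂ = P₁·(T₂/T₁) = 1571 torr.
Isothermal, so P V is constant: T₃ = T₂; P₃ = P₂·(V₂/V₃) = 4412 torr.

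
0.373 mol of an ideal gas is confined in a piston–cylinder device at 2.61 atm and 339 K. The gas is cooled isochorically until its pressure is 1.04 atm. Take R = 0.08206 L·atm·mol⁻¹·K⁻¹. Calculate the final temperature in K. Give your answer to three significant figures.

T₂ ≈ 135 K

From PV = nRT: V₁ = nRT₁/P₁ = 3.976 L.
V constant ⇒ P ∝ T: V₂ = V₁; T₂ = T₁·(P₂/P₁) = 135.1 K.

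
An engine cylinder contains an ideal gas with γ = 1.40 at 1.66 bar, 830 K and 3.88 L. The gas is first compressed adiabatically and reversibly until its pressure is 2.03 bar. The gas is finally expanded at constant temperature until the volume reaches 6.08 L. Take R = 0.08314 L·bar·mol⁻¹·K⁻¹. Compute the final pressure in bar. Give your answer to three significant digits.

P₃ ≈ 1.12 bar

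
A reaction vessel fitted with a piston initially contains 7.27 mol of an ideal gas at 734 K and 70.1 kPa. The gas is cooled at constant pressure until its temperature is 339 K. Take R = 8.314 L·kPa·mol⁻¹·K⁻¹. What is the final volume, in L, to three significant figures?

From PV = nRT: V₁ = nRT₁/P₁ = 632.9 L.
Isobaric, so V/T is constant: P₂ = P₁; V₂ = V₁·(T₂/T₁) = 292.3 L.

V₂ ≈ 292 L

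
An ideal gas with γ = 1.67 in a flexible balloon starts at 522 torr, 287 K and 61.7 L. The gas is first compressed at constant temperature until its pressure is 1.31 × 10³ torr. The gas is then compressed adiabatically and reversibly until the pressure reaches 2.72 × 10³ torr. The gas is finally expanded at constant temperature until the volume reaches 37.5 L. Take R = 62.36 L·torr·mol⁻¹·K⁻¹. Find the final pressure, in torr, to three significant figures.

P₄ ≈ 1.15e+03 torr

Isothermal, so P V is constant: T₂ = T₁; V₂ = V₁·(P₁/P₂) = 24.59 L.
Reversible adiabatic, γ = 1.67: T₃ = T₂·(P₃/P₂)^((γ−1)/γ) = 384.8 K; V₃ = V₂·(P₂/P₃)^(1/γ) = 15.87 L.
T constant ⇒ Boyle's law P V = const: T₄ = T₃; P₄ = P₃·(V₃/V₄) = 1151 torr.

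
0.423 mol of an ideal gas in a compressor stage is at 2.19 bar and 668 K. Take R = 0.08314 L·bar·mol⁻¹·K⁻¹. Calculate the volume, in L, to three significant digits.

PV = nRT ⇒ V = nRT/P = (0.423 × 0.08314 × 668) / 2.19

V ≈ 10.7 L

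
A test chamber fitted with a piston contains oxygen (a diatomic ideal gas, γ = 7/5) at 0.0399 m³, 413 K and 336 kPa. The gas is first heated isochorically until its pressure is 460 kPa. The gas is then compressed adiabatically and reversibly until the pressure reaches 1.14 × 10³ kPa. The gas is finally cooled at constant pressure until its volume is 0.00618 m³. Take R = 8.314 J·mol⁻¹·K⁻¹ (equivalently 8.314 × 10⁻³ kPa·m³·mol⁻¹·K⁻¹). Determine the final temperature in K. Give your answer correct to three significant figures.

T₄ ≈ 217 K

V constant ⇒ P ∝ T: V₂ = V₁; T₂ = T₁·(P₂/P₁) = 565.4 K.
Adiabatic (γ = 7/5), T V^(γ−1) and P V^γ constant: T₃ = T₂·(P₃/P₂)^((γ−1)/γ) = 732.8 K; V₃ = V₂·(P₂/P₃)^(1/γ) = 0.02087 m³.
Isobaric, so V/T is constant: P₄ = P₃; T₄ = T₃·(V₄/V₃) = 217.0 K.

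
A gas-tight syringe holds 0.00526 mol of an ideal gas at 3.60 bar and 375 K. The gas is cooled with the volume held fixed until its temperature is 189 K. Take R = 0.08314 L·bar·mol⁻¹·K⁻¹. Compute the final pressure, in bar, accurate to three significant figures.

From PV = nRT: V₁ = nRT₁/P₁ = 0.04555 L.
V constant ⇒ P ∝ T: V₂ = V₁; P₂ = P₁·(T₂/T₁) = 1.814 bar.

P₂ ≈ 1.81 bar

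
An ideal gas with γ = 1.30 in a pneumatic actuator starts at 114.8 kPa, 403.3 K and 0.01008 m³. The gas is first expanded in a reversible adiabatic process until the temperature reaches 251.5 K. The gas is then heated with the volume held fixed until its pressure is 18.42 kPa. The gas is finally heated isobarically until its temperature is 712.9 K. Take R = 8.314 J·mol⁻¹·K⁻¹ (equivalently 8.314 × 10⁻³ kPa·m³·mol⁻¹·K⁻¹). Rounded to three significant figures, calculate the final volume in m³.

V₄ ≈ 0.111 m³

Reversible adiabatic, γ = 1.30: P₂ = P₁·(T₂/T₁)^(γ/(γ−1)) = 14.83 kPa; V₂ = V₁·(T₁/T₂)^(1/(γ−1)) = 0.04865 m³.
V constant ⇒ P ∝ T: V₃ = V₂; T₃ = T₂·(P₃/P₂) = 312.3 K.
Isobaric, so V/T is constant: P₄ = P₃; V₄ = V₃·(T₄/T₃) = 0.1110 m³.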